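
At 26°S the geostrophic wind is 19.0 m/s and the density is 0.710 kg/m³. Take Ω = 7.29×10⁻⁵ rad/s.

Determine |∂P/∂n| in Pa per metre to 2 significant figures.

8.6×10⁻⁴ Pa/m

Coriolis parameter at 26°S:
f = 2Ω sin φ = 2 × 7.29×10⁻⁵ × sin 26° = 6.39×10⁻⁵ s⁻¹
Geostrophic balance rearranged: |∂P/∂n| = f ρ V_g
|∂P/∂n| = 6.39×10⁻⁵ × 0.710 × 19.0 = 8.62×10⁻⁴ Pa/m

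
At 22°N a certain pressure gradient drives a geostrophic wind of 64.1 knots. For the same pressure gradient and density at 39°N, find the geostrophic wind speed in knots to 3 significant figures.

With the same pressure gradient and density, V_g ∝ 1/f ∝ 1/sin φ.
V₂ = V₁ · sin φ₁ / sin φ₂ = 64.1 × sin 22° / sin 39°
V₂ = 64.1 × 0.3746/0.6293 = 38.2 knots

38.2 knots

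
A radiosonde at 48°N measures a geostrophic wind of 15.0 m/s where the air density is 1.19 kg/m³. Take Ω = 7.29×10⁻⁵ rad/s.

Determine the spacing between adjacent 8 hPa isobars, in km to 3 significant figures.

Coriolis parameter at 48°N:
f = 2Ω sin φ = 2 × 7.29×10⁻⁵ × sin 48° = 1.08×10⁻⁴ s⁻¹
Geostrophic balance rearranged: |∂P/∂n| = f ρ V_g
|∂P/∂n| = 1.08×10⁻⁴ × 1.19 × 15.0 = 1.93×10⁻³ Pa/m
Isobar spacing: Δn = ΔP/|∂P/∂n| = 800 Pa / 1.93×10⁻³ Pa/m = 413638 m ≈ 414 km

414 km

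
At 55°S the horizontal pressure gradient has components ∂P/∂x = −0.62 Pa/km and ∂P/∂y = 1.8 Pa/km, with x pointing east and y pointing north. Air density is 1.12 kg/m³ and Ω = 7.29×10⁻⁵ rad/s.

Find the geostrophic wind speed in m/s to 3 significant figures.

Coriolis parameter at 55°S:
f = 2Ω sin φ = 2 × 7.29×10⁻⁵ × sin 55° = 1.19×10⁻⁴ s⁻¹
In the Southern Hemisphere f is negative: f = −1.19×10⁻⁴ s⁻¹.
Component geostrophic relations (x east, y north):
u_g = −(1/(fρ)) ∂P/∂y,  v_g = (1/(fρ)) ∂P/∂x
u_g = −(1.8×10⁻³)/(−1.19×10⁻⁴ × 1.12) = 13.5 m/s;  v_g = (−0.62×10⁻³)/(−1.19×10⁻⁴ × 1.12) = 4.64 m/s
|V_g| = √(u_g² + v_g²) = 14.2 m/s

14.2 m/s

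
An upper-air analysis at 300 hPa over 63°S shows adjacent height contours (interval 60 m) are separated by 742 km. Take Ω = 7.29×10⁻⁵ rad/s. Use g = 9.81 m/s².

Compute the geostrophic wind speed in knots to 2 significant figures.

Coriolis parameter at 63°S:
f = 2Ω sin φ = 2 × 7.29×10⁻⁵ × sin 63° = 1.30×10⁻⁴ s⁻¹
Height gradient: |∂Z/∂n| = 60 m / 742000 m = 8.09×10⁻⁵
On a pressure surface, geostrophic balance gives V_g = (g/f)|∂Z/∂n|:
V_g = 9.81 × 8.09×10⁻⁵ / 1.30×10⁻⁴ = 6.11 m/s
Converting: 6.11 m/s × 1.944 = 12 knots

12 knots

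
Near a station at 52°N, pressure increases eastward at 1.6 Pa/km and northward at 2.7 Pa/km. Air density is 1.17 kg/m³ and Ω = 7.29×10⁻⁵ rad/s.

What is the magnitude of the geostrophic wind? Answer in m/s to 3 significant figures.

Coriolis parameter at 52°N:
f = 2Ω sin φ = 2 × 7.29×10⁻⁵ × sin 52° = 1.15×10⁻⁴ s⁻¹
Component geostrophic relations (x east, y north):
u_g = −(1/(fρ)) ∂P/∂y,  v_g = (1/(fρ)) ∂P/∂x
u_g = −(2.7×10⁻³)/(1.15×10⁻⁴ × 1.17) = −20.1 m/s;  v_g = (1.6×10⁻³)/(1.15×10⁻⁴ × 1.17) = 11.9 m/s
|V_g| = √(u_g² + v_g²) = 23.3 m/s

23.3 m/s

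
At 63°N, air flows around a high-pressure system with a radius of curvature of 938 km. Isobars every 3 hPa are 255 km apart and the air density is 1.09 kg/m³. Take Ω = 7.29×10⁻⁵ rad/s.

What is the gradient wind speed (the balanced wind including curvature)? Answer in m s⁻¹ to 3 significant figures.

Coriolis parameter at 63°N:
f = 2Ω sin φ = 2 × 7.29×10⁻⁵ × sin 63° = 1.30×10⁻⁴ s⁻¹
Pressure gradient: |∂P/∂n| = 300 Pa / 255000 m = 1.18×10⁻³ Pa/m
Geostrophic speed: V_g = |∂P/∂n|/(fρ) = 1.18×10⁻³/(1.30×10⁻⁴ × 1.09) = 8.31 m/s
Around a high, pressure-gradient force acts outward with centrifugal, so Coriolis balances both:
fV = (1/ρ)|∂P/∂n| + V²/R  →  V² − fR·V + fR·V_g = 0
With fR = 1.30×10⁻⁴ × 938×10³ m = 122 m/s:
V = [fR − √((fR)² − 4 fR V_g)]/2 = [122 − √(122² − 4×122×8.31)]/2 = 8.97 m/s
Supergeostrophic (V > V_g = 8.31 m/s), as expected around a high.

8.97 m s⁻¹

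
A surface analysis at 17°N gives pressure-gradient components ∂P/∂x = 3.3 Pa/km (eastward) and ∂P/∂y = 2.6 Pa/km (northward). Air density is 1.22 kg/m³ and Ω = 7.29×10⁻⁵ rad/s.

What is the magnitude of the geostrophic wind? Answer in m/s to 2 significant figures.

81 m/s

Coriolis parameter at 17°N:
f = 2Ω sin φ = 2 × 7.29×10⁻⁵ × sin 17° = 4.26×10⁻⁵ s⁻¹
Component geostrophic relations (x east, y north):
u_g = −(1/(fρ)) ∂P/∂y,  v_g = (1/(fρ)) ∂P/∂x
u_g = −(2.6×10⁻³)/(4.26×10⁻⁵ × 1.22) = −50.0 m/s;  v_g = (3.3×10⁻³)/(4.26×10⁻⁵ × 1.22) = 63.5 m/s
|V_g| = √(u_g² + v_g²) = 80.8 m/s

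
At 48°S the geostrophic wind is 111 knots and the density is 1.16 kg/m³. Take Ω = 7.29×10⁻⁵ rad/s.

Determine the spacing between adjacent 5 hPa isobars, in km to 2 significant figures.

Coriolis parameter at 48°S:
f = 2Ω sin φ = 2 × 7.29×10⁻⁵ × sin 48° = 1.08×10⁻⁴ s⁻¹
Wind speed in SI: 111 knots = 57.1 m/s
Geostrophic balance rearranged: |∂P/∂n| = f ρ V_g
|∂P/∂n| = 1.08×10⁻⁴ × 1.16 × 57.1 = 7.18×10⁻³ Pa/m
Isobar spacing: Δn = ΔP/|∂P/∂n| = 500 Pa / 7.18×10⁻³ Pa/m = 69666 m ≈ 70 km

70 km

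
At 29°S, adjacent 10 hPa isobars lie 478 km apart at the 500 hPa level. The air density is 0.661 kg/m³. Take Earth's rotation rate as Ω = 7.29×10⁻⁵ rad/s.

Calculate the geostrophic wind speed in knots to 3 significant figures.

87.0 knots

Coriolis parameter at 29°S:
f = 2Ω sin φ = 2 × 7.29×10⁻⁵ × sin 29° = 7.07×10⁻⁵ s⁻¹
Pressure gradient: |∂P/∂n| = 1000 Pa / 478000 m = 2.09×10⁻³ Pa/m
Geostrophic balance (pressure-gradient force = Coriolis force):
V_g = (1/(fρ)) |∂P/∂n| = 2.09×10⁻³ / (7.07×10⁻⁵ × 0.661) = 44.8 m/s
Converting: 44.8 m/s × 1.944 = 87.0 knots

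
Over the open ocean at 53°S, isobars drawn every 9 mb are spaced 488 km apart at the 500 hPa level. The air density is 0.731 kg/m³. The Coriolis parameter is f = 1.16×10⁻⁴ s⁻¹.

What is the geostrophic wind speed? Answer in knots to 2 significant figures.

42 knots

Pressure gradient: |∂P/∂n| = 900 Pa / 488000 m = 1.84×10⁻³ Pa/m
Geostrophic balance (pressure-gradient force = Coriolis force):
V_g = (1/(fρ)) |∂P/∂n| = 1.84×10⁻³ / (1.16×10⁻⁴ × 0.731) = 21.7 m/s
Converting: 21.7 m/s × 1.944 = 42 knots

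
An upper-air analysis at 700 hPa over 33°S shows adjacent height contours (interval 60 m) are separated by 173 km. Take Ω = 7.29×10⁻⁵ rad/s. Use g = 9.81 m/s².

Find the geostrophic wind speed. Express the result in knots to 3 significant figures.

Coriolis parameter at 33°S:
f = 2Ω sin φ = 2 × 7.29×10⁻⁵ × sin 33° = 7.94×10⁻⁵ s⁻¹
Height gradient: |∂Z/∂n| = 60 m / 173000 m = 3.47×10⁻⁴
On a pressure surface, geostrophic balance gives V_g = (g/f)|∂Z/∂n|:
V_g = 9.81 × 3.47×10⁻⁴ / 7.94×10⁻⁵ = 42.8 m/s
Converting: 42.8 m/s × 1.944 = 83.3 knots

83.3 knots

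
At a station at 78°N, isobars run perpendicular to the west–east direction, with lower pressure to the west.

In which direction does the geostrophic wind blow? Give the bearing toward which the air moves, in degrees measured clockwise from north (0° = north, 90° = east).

000°

The pressure-gradient force points toward the west (bearing 270°).
Geostrophic balance: in the Northern Hemisphere the Coriolis force deflects motion to the right, so the geostrophic wind blows 90° to the right of the pressure-gradient force (low pressure on the left).
Rotating 270° by 90° clockwise gives 000° — the wind blows toward the north.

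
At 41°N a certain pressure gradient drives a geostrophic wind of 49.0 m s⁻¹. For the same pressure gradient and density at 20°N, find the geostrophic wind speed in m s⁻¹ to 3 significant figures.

With the same pressure gradient and density, V_g ∝ 1/f ∝ 1/sin φ.
V₂ = V₁ · sin φ₁ / sin φ₂ = 49.0 × sin 41° / sin 20°
V₂ = 49.0 × 0.6561/0.3420 = 94.0 m s⁻¹

94.0 m s⁻¹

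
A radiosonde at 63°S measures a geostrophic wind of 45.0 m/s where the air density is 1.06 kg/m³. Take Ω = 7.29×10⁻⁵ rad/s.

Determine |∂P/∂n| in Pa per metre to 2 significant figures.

Coriolis parameter at 63°S:
f = 2Ω sin φ = 2 × 7.29×10⁻⁵ × sin 63° = 1.30×10⁻⁴ s⁻¹
Geostrophic balance rearranged: |∂P/∂n| = f ρ V_g
|∂P/∂n| = 1.30×10⁻⁴ × 1.06 × 45.0 = 6.20×10⁻³ Pa/m

6.2×10⁻³ Pa/m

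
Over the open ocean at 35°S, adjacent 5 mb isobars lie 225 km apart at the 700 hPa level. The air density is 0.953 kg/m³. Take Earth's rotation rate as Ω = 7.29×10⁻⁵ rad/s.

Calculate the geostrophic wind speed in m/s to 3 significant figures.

Coriolis parameter at 35°S:
f = 2Ω sin φ = 2 × 7.29×10⁻⁵ × sin 35° = 8.36×10⁻⁵ s⁻¹
Pressure gradient: |∂P/∂n| = 500 Pa / 225000 m = 2.22×10⁻³ Pa/m
Geostrophic balance (pressure-gradient force = Coriolis force):
V_g = (1/(fρ)) |∂P/∂n| = 2.22×10⁻³ / (8.36×10⁻⁵ × 0.953) = 27.9 m/s

27.9 m/s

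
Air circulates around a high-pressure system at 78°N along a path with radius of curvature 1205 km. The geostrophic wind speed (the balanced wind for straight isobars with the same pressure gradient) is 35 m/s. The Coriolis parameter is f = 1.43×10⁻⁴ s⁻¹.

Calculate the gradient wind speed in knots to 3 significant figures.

Around a high, pressure-gradient force acts outward with centrifugal, so Coriolis balances both:
fV = (1/ρ)|∂P/∂n| + V²/R  →  V² − fR·V + fR·V_g = 0
With fR = 1.43×10⁻⁴ × 1205×10³ m = 172 m/s:
V = [fR − √((fR)² − 4 fR V_g)]/2 = [172 − √(172² − 4×172×35)]/2 = 48.8 m/s
Supergeostrophic (V > V_g = 35 m/s), as expected around a high.
Converting: 48.8 m/s × 1.944 = 95.0 knots

95.0 knots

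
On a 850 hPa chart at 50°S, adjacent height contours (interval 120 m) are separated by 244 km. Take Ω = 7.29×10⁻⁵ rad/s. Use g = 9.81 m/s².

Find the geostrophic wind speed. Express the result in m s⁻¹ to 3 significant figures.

Coriolis parameter at 50°S:
f = 2Ω sin φ = 2 × 7.29×10⁻⁵ × sin 50° = 1.12×10⁻⁴ s⁻¹
Height gradient: |∂Z/∂n| = 120 m / 244000 m = 4.92×10⁻⁴
On a pressure surface, geostrophic balance gives V_g = (g/f)|∂Z/∂n|:
V_g = 9.81 × 4.92×10⁻⁴ / 1.12×10⁻⁴ = 43.2 m/s

43.2 m s⁻¹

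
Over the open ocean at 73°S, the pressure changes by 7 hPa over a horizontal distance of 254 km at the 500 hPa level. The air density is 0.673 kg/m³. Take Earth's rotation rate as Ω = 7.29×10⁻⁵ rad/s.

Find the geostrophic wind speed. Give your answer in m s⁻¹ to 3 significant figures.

Coriolis parameter at 73°S:
f = 2Ω sin φ = 2 × 7.29×10⁻⁵ × sin 73° = 1.39×10⁻⁴ s⁻¹
Pressure gradient: |∂P/∂n| = 700 Pa / 254000 m = 2.76×10⁻³ Pa/m
Geostrophic balance (pressure-gradient force = Coriolis force):
V_g = (1/(fρ)) |∂P/∂n| = 2.76×10⁻³ / (1.39×10⁻⁴ × 0.673) = 29.4 m/s

29.4 m s⁻¹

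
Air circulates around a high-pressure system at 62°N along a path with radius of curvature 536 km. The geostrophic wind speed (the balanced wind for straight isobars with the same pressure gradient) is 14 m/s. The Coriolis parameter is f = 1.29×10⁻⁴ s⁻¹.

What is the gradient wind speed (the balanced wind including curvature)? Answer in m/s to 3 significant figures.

Around a high, pressure-gradient force acts outward with centrifugal, so Coriolis balances both:
fV = (1/ρ)|∂P/∂n| + V²/R  →  V² − fR·V + fR·V_g = 0
With fR = 1.29×10⁻⁴ × 536×10³ m = 69.1 m/s:
V = [fR − √((fR)² − 4 fR V_g)]/2 = [69.1 − √(69.1² − 4×69.1×14)]/2 = 19.5 m/s
Supergeostrophic (V > V_g = 14 m/s), as expected around a high.

19.5 m/s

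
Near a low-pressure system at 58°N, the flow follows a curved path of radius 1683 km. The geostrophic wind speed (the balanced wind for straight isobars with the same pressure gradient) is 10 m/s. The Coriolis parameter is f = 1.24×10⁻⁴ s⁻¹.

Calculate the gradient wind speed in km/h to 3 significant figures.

Around a low, centrifugal force acts outward with Coriolis, so pressure-gradient force balances both:
(1/ρ)|∂P/∂n| = fV + V²/R  →  V² + fR·V − fR·V_g = 0
With fR = 1.24×10⁻⁴ × 1683×10³ m = 209 m/s:
V = [−fR + √((fR)² + 4 fR V_g)]/2 = [−209 + √(209² + 4×209×10)]/2 = 9.56 m/s
Subgeostrophic (V < V_g = 10 m/s), as expected around a low.
Converting: 9.56 m/s × 3.6 = 34.4 km/h

34.4 km/h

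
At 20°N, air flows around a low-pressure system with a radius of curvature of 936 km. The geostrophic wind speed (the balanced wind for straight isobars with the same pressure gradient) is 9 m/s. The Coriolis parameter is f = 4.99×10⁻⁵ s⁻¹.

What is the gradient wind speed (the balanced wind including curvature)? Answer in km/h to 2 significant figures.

Around a low, centrifugal force acts outward with Coriolis, so pressure-gradient force balances both:
(1/ρ)|∂P/∂n| = fV + V²/R  →  V² + fR·V − fR·V_g = 0
With fR = 4.99×10⁻⁵ × 936×10³ m = 46.7 m/s:
V = [−fR + √((fR)² + 4 fR V_g)]/2 = [−46.7 + √(46.7² + 4×46.7×9)]/2 = 7.72 m/s
Subgeostrophic (V < V_g = 9 m/s), as expected around a low.
Converting: 7.72 m/s × 3.6 = 28 km/h

28 km/h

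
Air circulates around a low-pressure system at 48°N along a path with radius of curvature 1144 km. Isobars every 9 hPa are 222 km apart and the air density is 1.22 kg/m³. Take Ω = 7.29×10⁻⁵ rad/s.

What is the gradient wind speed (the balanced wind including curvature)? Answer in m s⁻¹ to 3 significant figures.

Coriolis parameter at 48°N:
f = 2Ω sin φ = 2 × 7.29×10⁻⁵ × sin 48° = 1.08×10⁻⁴ s⁻¹
Pressure gradient: |∂P/∂n| = 900 Pa / 222000 m = 4.05×10⁻³ Pa/m
Geostrophic speed: V_g = |∂P/∂n|/(fρ) = 4.05×10⁻³/(1.08×10⁻⁴ × 1.22) = 30.7 m/s
Around a low, centrifugal force acts outward with Coriolis, so pressure-gradient force balances both:
(1/ρ)|∂P/∂n| = fV + V²/R  →  V² + fR·V − fR·V_g = 0
With fR = 1.08×10⁻⁴ × 1144×10³ m = 124 m/s:
V = [−fR + √((fR)² + 4 fR V_g)]/2 = [−124 + √(124² + 4×124×30.7)]/2 = 25.4 m/s
Subgeostrophic (V < V_g = 30.7 m/s), as expected around a low.

25.4 m s⁻¹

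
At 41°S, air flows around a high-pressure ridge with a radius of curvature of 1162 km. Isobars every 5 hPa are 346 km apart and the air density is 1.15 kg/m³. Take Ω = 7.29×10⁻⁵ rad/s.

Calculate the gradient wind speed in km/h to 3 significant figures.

54.8 km/h

Coriolis parameter at 41°S:
f = 2Ω sin φ = 2 × 7.29×10⁻⁵ × sin 41° = 9.57×10⁻⁵ s⁻¹
Pressure gradient: |∂P/∂n| = 500 Pa / 346000 m = 1.45×10⁻³ Pa/m
Geostrophic speed: V_g = |∂P/∂n|/(fρ) = 1.45×10⁻³/(9.57×10⁻⁵ × 1.15) = 13.1 m/s
Around a high, pressure-gradient force acts outward with centrifugal, so Coriolis balances both:
fV = (1/ρ)|∂P/∂n| + V²/R  →  V² − fR·V + fR·V_g = 0
With fR = 9.57×10⁻⁵ × 1162×10³ m = 111 m/s:
V = [fR − √((fR)² − 4 fR V_g)]/2 = [111 − √(111² − 4×111×13.1)]/2 = 15.2 m/s
Supergeostrophic (V > V_g = 13.1 m/s), as expected around a high.
Converting: 15.2 m/s × 3.6 = 54.8 km/h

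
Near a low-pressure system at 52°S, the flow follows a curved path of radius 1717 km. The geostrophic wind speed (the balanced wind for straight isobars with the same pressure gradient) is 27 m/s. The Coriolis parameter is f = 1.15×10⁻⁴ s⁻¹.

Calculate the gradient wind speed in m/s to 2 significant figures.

Around a low, centrifugal force acts outward with Coriolis, so pressure-gradient force balances both:
(1/ρ)|∂P/∂n| = fV + V²/R  →  V² + fR·V − fR·V_g = 0
With fR = 1.15×10⁻⁴ × 1717×10³ m = 197 m/s:
V = [−fR + √((fR)² + 4 fR V_g)]/2 = [−197 + √(197² + 4×197×27)]/2 = 24.1 m/s
Subgeostrophic (V < V_g = 27 m/s), as expected around a low.

24 m/s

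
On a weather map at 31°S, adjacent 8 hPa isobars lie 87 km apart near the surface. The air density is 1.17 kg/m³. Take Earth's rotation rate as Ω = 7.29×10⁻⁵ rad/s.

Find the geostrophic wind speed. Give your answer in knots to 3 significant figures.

203 knots

Coriolis parameter at 31°S:
f = 2Ω sin φ = 2 × 7.29×10⁻⁵ × sin 31° = 7.51×10⁻⁵ s⁻¹
Pressure gradient: |∂P/∂n| = 800 Pa / 87000 m = 9.20×10⁻³ Pa/m
Geostrophic balance (pressure-gradient force = Coriolis force):
V_g = (1/(fρ)) |∂P/∂n| = 9.20×10⁻³ / (7.51×10⁻⁵ × 1.17) = 105 m/s
Converting: 105 m/s × 1.944 = 203 knots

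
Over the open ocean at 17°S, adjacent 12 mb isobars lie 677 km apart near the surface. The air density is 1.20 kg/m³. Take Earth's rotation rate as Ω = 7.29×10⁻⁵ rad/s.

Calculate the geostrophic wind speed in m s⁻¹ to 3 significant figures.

34.7 m s⁻¹

Coriolis parameter at 17°S:
f = 2Ω sin φ = 2 × 7.29×10⁻⁵ × sin 17° = 4.26×10⁻⁵ s⁻¹
Pressure gradient: |∂P/∂n| = 1200 Pa / 677000 m = 1.77×10⁻³ Pa/m
Geostrophic balance (pressure-gradient force = Coriolis force):
V_g = (1/(fρ)) |∂P/∂n| = 1.77×10⁻³ / (4.26×10⁻⁵ × 1.20) = 34.7 m/s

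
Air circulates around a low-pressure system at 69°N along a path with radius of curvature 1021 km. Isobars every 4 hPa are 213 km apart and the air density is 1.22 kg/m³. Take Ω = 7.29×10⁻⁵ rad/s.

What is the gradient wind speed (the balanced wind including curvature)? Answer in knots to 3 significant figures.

Coriolis parameter at 69°N:
f = 2Ω sin φ = 2 × 7.29×10⁻⁵ × sin 69° = 1.36×10⁻⁴ s⁻¹
Pressure gradient: |∂P/∂n| = 400 Pa / 213000 m = 1.88×10⁻³ Pa/m
Geostrophic speed: V_g = |∂P/∂n|/(fρ) = 1.88×10⁻³/(1.36×10⁻⁴ × 1.22) = 11.3 m/s
Around a low, centrifugal force acts outward with Coriolis, so pressure-gradient force balances both:
(1/ρ)|∂P/∂n| = fV + V²/R  →  V² + fR·V − fR·V_g = 0
With fR = 1.36×10⁻⁴ × 1021×10³ m = 139 m/s:
V = [−fR + √((fR)² + 4 fR V_g)]/2 = [−139 + √(139² + 4×139×11.3)]/2 = 10.5 m/s
Subgeostrophic (V < V_g = 11.3 m/s), as expected around a low.
Converting: 10.5 m/s × 1.944 = 20.4 knots

20.4 knots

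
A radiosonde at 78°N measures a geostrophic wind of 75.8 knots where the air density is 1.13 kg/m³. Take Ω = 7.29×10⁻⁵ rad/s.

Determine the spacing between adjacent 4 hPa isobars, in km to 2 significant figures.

Coriolis parameter at 78°N:
f = 2Ω sin φ = 2 × 7.29×10⁻⁵ × sin 78° = 1.43×10⁻⁴ s⁻¹
Wind speed in SI: 75.8 knots = 39.0 m/s
Geostrophic balance rearranged: |∂P/∂n| = f ρ V_g
|∂P/∂n| = 1.43×10⁻⁴ × 1.13 × 39.0 = 6.28×10⁻³ Pa/m
Isobar spacing: Δn = ΔP/|∂P/∂n| = 400 Pa / 6.28×10⁻³ Pa/m = 63652 m ≈ 64 km

64 km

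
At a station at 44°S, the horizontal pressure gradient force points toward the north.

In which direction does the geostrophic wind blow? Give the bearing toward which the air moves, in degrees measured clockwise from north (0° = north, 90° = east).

The pressure-gradient force points toward the north (bearing 000°).
Geostrophic balance: in the Southern Hemisphere the Coriolis force deflects motion to the left, so the geostrophic wind blows 90° to the left of the pressure-gradient force (low pressure on the right).
Rotating 000° by 90° counterclockwise gives 270° — the wind blows toward the west.

270°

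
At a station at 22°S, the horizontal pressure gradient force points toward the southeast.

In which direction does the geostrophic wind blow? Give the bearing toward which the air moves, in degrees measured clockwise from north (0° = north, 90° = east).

The pressure-gradient force points toward the southeast (bearing 135°).
Geostrophic balance: in the Southern Hemisphere the Coriolis force deflects motion to the left, so the geostrophic wind blows 90° to the left of the pressure-gradient force (low pressure on the right).
Rotating 135° by 90° counterclockwise gives 045° — the wind blows toward the northeast.

045°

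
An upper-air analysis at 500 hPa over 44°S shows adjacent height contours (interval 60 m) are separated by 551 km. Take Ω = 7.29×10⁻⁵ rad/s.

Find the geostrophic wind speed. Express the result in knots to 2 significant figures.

21 knots

Coriolis parameter at 44°S:
f = 2Ω sin φ = 2 × 7.29×10⁻⁵ × sin 44° = 1.01×10⁻⁴ s⁻¹
Height gradient: |∂Z/∂n| = 60 m / 551000 m = 1.09×10⁻⁴
On a pressure surface, geostrophic balance gives V_g = (g/f)|∂Z/∂n|:
V_g = 9.81 × 1.09×10⁻⁴ / 1.01×10⁻⁴ = 10.5 m/s
Converting: 10.5 m/s × 1.944 = 21 knots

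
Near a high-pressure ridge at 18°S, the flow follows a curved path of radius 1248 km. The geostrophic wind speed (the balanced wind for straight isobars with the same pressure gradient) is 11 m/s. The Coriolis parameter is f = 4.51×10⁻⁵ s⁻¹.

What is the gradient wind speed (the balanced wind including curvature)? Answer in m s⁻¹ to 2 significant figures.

15 m s⁻¹

Around a high, pressure-gradient force acts outward with centrifugal, so Coriolis balances both:
fV = (1/ρ)|∂P/∂n| + V²/R  →  V² − fR·V + fR·V_g = 0
With fR = 4.51×10⁻⁵ × 1248×10³ m = 56.3 m/s:
V = [fR − √((fR)² − 4 fR V_g)]/2 = [56.3 − √(56.3² − 4×56.3×11)]/2 = 15 m/s
Supergeostrophic (V > V_g = 11 m/s), as expected around a high.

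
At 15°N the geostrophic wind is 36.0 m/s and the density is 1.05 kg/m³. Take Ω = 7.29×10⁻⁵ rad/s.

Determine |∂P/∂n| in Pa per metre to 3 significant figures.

Coriolis parameter at 15°N:
f = 2Ω sin φ = 2 × 7.29×10⁻⁵ × sin 15° = 3.77×10⁻⁵ s⁻¹
Geostrophic balance rearranged: |∂P/∂n| = f ρ V_g
|∂P/∂n| = 3.77×10⁻⁵ × 1.05 × 36.0 = 1.43×10⁻³ Pa/m

1.43×10⁻³ Pa/m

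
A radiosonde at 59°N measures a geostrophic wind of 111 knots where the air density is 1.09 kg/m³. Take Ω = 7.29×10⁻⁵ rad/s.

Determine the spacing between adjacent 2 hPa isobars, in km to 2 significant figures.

26 km

Coriolis parameter at 59°N:
f = 2Ω sin φ = 2 × 7.29×10⁻⁵ × sin 59° = 1.25×10⁻⁴ s⁻¹
Wind speed in SI: 111 knots = 57.1 m/s
Geostrophic balance rearranged: |∂P/∂n| = f ρ V_g
|∂P/∂n| = 1.25×10⁻⁴ × 1.09 × 57.1 = 7.78×10⁻³ Pa/m
Isobar spacing: Δn = ΔP/|∂P/∂n| = 200 Pa / 7.78×10⁻³ Pa/m = 25711 m ≈ 26 km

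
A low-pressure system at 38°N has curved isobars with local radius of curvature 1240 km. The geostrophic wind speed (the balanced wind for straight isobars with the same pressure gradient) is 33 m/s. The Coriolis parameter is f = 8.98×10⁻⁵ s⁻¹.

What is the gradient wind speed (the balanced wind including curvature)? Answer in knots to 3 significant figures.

51.8 knots

Around a low, centrifugal force acts outward with Coriolis, so pressure-gradient force balances both:
(1/ρ)|∂P/∂n| = fV + V²/R  →  V² + fR·V − fR·V_g = 0
With fR = 8.98×10⁻⁵ × 1240×10³ m = 111 m/s:
V = [−fR + √((fR)² + 4 fR V_g)]/2 = [−111 + √(111² + 4×111×33)]/2 = 26.6 m/s
Subgeostrophic (V < V_g = 33 m/s), as expected around a low.
Converting: 26.6 m/s × 1.944 = 51.8 knots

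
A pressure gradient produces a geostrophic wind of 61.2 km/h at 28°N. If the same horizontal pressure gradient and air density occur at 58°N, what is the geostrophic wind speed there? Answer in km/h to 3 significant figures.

33.9 km/h

With the same pressure gradient and density, V_g ∝ 1/f ∝ 1/sin φ.
V₂ = V₁ · sin φ₁ / sin φ₂ = 61.2 × sin 28° / sin 58°
V₂ = 61.2 × 0.4695/0.8480 = 33.9 km/h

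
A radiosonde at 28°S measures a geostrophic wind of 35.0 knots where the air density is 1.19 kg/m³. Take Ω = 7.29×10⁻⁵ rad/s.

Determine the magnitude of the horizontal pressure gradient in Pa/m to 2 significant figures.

1.5×10⁻³ Pa/m

Coriolis parameter at 28°S:
f = 2Ω sin φ = 2 × 7.29×10⁻⁵ × sin 28° = 6.84×10⁻⁵ s⁻¹
Wind speed in SI: 35.0 knots = 18.0 m/s
Geostrophic balance rearranged: |∂P/∂n| = f ρ V_g
|∂P/∂n| = 6.84×10⁻⁵ × 1.19 × 18.0 = 1.47×10⁻³ Pa/m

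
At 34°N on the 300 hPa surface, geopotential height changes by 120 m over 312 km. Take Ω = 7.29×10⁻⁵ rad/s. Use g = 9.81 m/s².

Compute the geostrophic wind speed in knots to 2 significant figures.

Coriolis parameter at 34°N:
f = 2Ω sin φ = 2 × 7.29×10⁻⁵ × sin 34° = 8.15×10⁻⁵ s⁻¹
Height gradient: |∂Z/∂n| = 120 m / 312000 m = 3.85×10⁻⁴
On a pressure surface, geostrophic balance gives V_g = (g/f)|∂Z/∂n|:
V_g = 9.81 × 3.85×10⁻⁴ / 8.15×10⁻⁵ = 46.3 m/s
Converting: 46.3 m/s × 1.944 = 90 knots

90 knots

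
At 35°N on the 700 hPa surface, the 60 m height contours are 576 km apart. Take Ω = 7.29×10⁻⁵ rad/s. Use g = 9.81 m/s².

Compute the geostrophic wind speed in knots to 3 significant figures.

23.8 knots

Coriolis parameter at 35°N:
f = 2Ω sin φ = 2 × 7.29×10⁻⁵ × sin 35° = 8.36×10⁻⁵ s⁻¹
Height gradient: |∂Z/∂n| = 60 m / 576000 m = 1.04×10⁻⁴
On a pressure surface, geostrophic balance gives V_g = (g/f)|∂Z/∂n|:
V_g = 9.81 × 1.04×10⁻⁴ / 8.36×10⁻⁵ = 12.2 m/s
Converting: 12.2 m/s × 1.944 = 23.8 knots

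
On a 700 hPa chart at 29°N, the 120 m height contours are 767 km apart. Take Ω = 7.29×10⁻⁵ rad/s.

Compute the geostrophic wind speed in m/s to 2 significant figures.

22 m/s

Coriolis parameter at 29°N:
f = 2Ω sin φ = 2 × 7.29×10⁻⁵ × sin 29° = 7.07×10⁻⁵ s⁻¹
Height gradient: |∂Z/∂n| = 120 m / 767000 m = 1.56×10⁻⁴
On a pressure surface, geostrophic balance gives V_g = (g/f)|∂Z/∂n|:
V_g = 9.81 × 1.56×10⁻⁴ / 7.07×10⁻⁵ = 21.7 m/s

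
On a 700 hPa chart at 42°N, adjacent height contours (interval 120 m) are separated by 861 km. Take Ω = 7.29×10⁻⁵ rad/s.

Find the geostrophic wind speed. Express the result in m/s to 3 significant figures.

Coriolis parameter at 42°N:
f = 2Ω sin φ = 2 × 7.29×10⁻⁵ × sin 42° = 9.76×10⁻⁵ s⁻¹
Height gradient: |∂Z/∂n| = 120 m / 861000 m = 1.39×10⁻⁴
On a pressure surface, geostrophic balance gives V_g = (g/f)|∂Z/∂n|:
V_g = 9.81 × 1.39×10⁻⁴ / 9.76×10⁻⁵ = 14.0 m/s

14.0 m/s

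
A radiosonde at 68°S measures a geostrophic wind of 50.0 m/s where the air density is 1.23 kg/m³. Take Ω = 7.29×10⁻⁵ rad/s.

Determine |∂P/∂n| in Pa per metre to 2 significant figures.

Coriolis parameter at 68°S:
f = 2Ω sin φ = 2 × 7.29×10⁻⁵ × sin 68° = 1.35×10⁻⁴ s⁻¹
Geostrophic balance rearranged: |∂P/∂n| = f ρ V_g
|∂P/∂n| = 1.35×10⁻⁴ × 1.23 × 50.0 = 8.31×10⁻³ Pa/m

8.3×10⁻³ Pa/m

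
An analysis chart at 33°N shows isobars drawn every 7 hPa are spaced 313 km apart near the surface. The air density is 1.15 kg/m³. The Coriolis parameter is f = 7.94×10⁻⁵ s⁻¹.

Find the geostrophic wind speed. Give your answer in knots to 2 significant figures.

Pressure gradient: |∂P/∂n| = 700 Pa / 313000 m = 2.24×10⁻³ Pa/m
Geostrophic balance (pressure-gradient force = Coriolis force):
V_g = (1/(fρ)) |∂P/∂n| = 2.24×10⁻³ / (7.94×10⁻⁵ × 1.15) = 24.5 m/s
Converting: 24.5 m/s × 1.944 = 48 knots

48 knots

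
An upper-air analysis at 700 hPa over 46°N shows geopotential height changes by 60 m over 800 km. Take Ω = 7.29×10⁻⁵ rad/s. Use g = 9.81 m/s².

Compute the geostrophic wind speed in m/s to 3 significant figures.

7.02 m/s

Coriolis parameter at 46°N:
f = 2Ω sin φ = 2 × 7.29×10⁻⁵ × sin 46° = 1.05×10⁻⁴ s⁻¹
Height gradient: |∂Z/∂n| = 60 m / 800000 m = 7.50×10⁻⁵
On a pressure surface, geostrophic balance gives V_g = (g/f)|∂Z/∂n|:
V_g = 9.81 × 7.50×10⁻⁵ / 1.05×10⁻⁴ = 7.02 m/s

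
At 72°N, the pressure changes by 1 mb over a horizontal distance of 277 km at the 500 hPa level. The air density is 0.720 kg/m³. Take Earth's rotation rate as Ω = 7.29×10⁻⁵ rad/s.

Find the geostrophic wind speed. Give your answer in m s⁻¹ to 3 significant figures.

Coriolis parameter at 72°N:
f = 2Ω sin φ = 2 × 7.29×10⁻⁵ × sin 72° = 1.39×10⁻⁴ s⁻¹
Pressure gradient: |∂P/∂n| = 100 Pa / 277000 m = 3.61×10⁻⁴ Pa/m
Geostrophic balance (pressure-gradient force = Coriolis force):
V_g = (1/(fρ)) |∂P/∂n| = 3.61×10⁻⁴ / (1.39×10⁻⁴ × 0.720) = 3.62 m/s

3.62 m s⁻¹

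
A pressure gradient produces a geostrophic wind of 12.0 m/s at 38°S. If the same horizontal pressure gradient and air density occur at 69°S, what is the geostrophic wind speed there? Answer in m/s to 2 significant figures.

7.9 m/s

With the same pressure gradient and density, V_g ∝ 1/f ∝ 1/sin φ.
V₂ = V₁ · sin φ₁ / sin φ₂ = 12.0 × sin 38° / sin 69°
V₂ = 12.0 × 0.6157/0.9336 = 7.9 m/s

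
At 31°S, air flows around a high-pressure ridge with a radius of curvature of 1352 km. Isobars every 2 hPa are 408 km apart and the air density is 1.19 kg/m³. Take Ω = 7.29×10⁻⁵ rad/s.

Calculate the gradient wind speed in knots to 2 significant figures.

11 knots

Coriolis parameter at 31°S:
f = 2Ω sin φ = 2 × 7.29×10⁻⁵ × sin 31° = 7.51×10⁻⁵ s⁻¹
Pressure gradient: |∂P/∂n| = 200 Pa / 408000 m = 4.90×10⁻⁴ Pa/m
Geostrophic speed: V_g = |∂P/∂n|/(fρ) = 4.90×10⁻⁴/(7.51×10⁻⁵ × 1.19) = 5.49 m/s
Around a high, pressure-gradient force acts outward with centrifugal, so Coriolis balances both:
fV = (1/ρ)|∂P/∂n| + V²/R  →  V² − fR·V + fR·V_g = 0
With fR = 7.51×10⁻⁵ × 1352×10³ m = 102 m/s:
V = [fR − √((fR)² − 4 fR V_g)]/2 = [102 − √(102² − 4×102×5.49)]/2 = 5.82 m/s
Supergeostrophic (V > V_g = 5.49 m/s), as expected around a high.
Converting: 5.82 m/s × 1.944 = 11 knots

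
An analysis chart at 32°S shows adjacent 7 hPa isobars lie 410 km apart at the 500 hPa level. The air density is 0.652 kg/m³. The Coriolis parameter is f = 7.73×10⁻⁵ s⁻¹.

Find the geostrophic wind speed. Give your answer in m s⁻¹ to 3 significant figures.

Pressure gradient: |∂P/∂n| = 700 Pa / 410000 m = 1.71×10⁻³ Pa/m
Geostrophic balance (pressure-gradient force = Coriolis force):
V_g = (1/(fρ)) |∂P/∂n| = 1.71×10⁻³ / (7.73×10⁻⁵ × 0.652) = 33.9 m/s

33.9 m s⁻¹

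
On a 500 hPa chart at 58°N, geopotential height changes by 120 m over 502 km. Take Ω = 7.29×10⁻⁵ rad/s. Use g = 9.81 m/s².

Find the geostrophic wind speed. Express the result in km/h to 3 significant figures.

68.3 km/h

Coriolis parameter at 58°N:
f = 2Ω sin φ = 2 × 7.29×10⁻⁵ × sin 58° = 1.24×10⁻⁴ s⁻¹
Height gradient: |∂Z/∂n| = 120 m / 502000 m = 2.39×10⁻⁴
On a pressure surface, geostrophic balance gives V_g = (g/f)|∂Z/∂n|:
V_g = 9.81 × 2.39×10⁻⁴ / 1.24×10⁻⁴ = 19.0 m/s
Converting: 19.0 m/s × 3.6 = 68.3 km/h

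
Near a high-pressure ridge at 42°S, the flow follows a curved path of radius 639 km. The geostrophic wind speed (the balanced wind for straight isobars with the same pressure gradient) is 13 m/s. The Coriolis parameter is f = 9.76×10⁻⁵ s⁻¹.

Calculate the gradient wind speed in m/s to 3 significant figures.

Around a high, pressure-gradient force acts outward with centrifugal, so Coriolis balances both:
fV = (1/ρ)|∂P/∂n| + V²/R  →  V² − fR·V + fR·V_g = 0
With fR = 9.76×10⁻⁵ × 639×10³ m = 62.4 m/s:
V = [fR − √((fR)² − 4 fR V_g)]/2 = [62.4 − √(62.4² − 4×62.4×13)]/2 = 18.5 m/s
Supergeostrophic (V > V_g = 13 m/s), as expected around a high.

18.5 m/s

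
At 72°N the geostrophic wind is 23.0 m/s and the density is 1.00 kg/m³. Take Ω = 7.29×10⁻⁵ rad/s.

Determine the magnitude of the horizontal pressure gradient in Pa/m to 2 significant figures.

3.2×10⁻³ Pa/m

Coriolis parameter at 72°N:
f = 2Ω sin φ = 2 × 7.29×10⁻⁵ × sin 72° = 1.39×10⁻⁴ s⁻¹
Geostrophic balance rearranged: |∂P/∂n| = f ρ V_g
|∂P/∂n| = 1.39×10⁻⁴ × 1.00 × 23.0 = 3.19×10⁻³ Pa/m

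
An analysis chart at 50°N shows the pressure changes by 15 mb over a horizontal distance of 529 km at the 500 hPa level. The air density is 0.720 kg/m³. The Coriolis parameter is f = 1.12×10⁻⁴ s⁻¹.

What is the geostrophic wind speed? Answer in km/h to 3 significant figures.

127 km/h

Pressure gradient: |∂P/∂n| = 1500 Pa / 529000 m = 2.84×10⁻³ Pa/m
Geostrophic balance (pressure-gradient force = Coriolis force):
V_g = (1/(fρ)) |∂P/∂n| = 2.84×10⁻³ / (1.12×10⁻⁴ × 0.720) = 35.2 m/s
Converting: 35.2 m/s × 3.6 = 127 km/h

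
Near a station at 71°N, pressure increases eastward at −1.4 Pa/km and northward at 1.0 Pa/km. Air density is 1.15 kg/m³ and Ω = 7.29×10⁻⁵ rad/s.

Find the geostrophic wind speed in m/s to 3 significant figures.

Coriolis parameter at 71°N:
f = 2Ω sin φ = 2 × 7.29×10⁻⁵ × sin 71° = 1.38×10⁻⁴ s⁻¹
Component geostrophic relations (x east, y north):
u_g = −(1/(fρ)) ∂P/∂y,  v_g = (1/(fρ)) ∂P/∂x
u_g = −(1.0×10⁻³)/(1.38×10⁻⁴ × 1.15) = −6.31 m/s;  v_g = (−1.4×10⁻³)/(1.38×10⁻⁴ × 1.15) = −8.83 m/s
|V_g| = √(u_g² + v_g²) = 10.9 m/s

10.9 m/s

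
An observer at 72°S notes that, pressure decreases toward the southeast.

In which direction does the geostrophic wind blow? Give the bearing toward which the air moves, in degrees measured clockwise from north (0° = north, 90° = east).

045°

The pressure-gradient force points toward the southeast (bearing 135°).
Geostrophic balance: in the Southern Hemisphere the Coriolis force deflects motion to the left, so the geostrophic wind blows 90° to the left of the pressure-gradient force (low pressure on the right).
Rotating 135° by 90° counterclockwise gives 045° — the wind blows toward the northeast.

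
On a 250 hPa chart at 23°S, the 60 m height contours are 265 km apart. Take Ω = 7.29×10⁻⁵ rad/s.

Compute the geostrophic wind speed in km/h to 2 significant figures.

140 km/h

Coriolis parameter at 23°S:
f = 2Ω sin φ = 2 × 7.29×10⁻⁵ × sin 23° = 5.70×10⁻⁵ s⁻¹
Height gradient: |∂Z/∂n| = 60 m / 265000 m = 2.26×10⁻⁴
On a pressure surface, geostrophic balance gives V_g = (g/f)|∂Z/∂n|:
V_g = 9.81 × 2.26×10⁻⁴ / 5.70×10⁻⁵ = 39.0 m/s
Converting: 39.0 m/s × 3.6 = 140 km/h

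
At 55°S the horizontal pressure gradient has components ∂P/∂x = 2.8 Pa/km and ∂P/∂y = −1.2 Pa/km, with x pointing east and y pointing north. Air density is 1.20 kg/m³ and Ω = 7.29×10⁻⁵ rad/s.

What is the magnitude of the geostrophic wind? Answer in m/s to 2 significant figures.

Coriolis parameter at 55°S:
f = 2Ω sin φ = 2 × 7.29×10⁻⁵ × sin 55° = 1.19×10⁻⁴ s⁻¹
In the Southern Hemisphere f is negative: f = −1.19×10⁻⁴ s⁻¹.
Component geostrophic relations (x east, y north):
u_g = −(1/(fρ)) ∂P/∂y,  v_g = (1/(fρ)) ∂P/∂x
u_g = −(−1.2×10⁻³)/(−1.19×10⁻⁴ × 1.20) = −8.37 m/s;  v_g = (2.8×10⁻³)/(−1.19×10⁻⁴ × 1.20) = −19.5 m/s
|V_g| = √(u_g² + v_g²) = 21.3 m/s

21 m/s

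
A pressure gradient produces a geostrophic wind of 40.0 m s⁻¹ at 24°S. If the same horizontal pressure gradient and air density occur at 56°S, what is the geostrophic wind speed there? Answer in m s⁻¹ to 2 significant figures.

With the same pressure gradient and density, V_g ∝ 1/f ∝ 1/sin φ.
V₂ = V₁ · sin φ₁ / sin φ₂ = 40.0 × sin 24° / sin 56°
V₂ = 40.0 × 0.4067/0.8290 = 20 m s⁻¹

20 m s⁻¹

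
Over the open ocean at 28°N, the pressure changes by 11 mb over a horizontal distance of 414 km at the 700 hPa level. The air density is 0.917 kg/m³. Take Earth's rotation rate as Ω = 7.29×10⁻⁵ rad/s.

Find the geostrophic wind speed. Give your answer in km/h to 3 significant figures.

Coriolis parameter at 28°N:
f = 2Ω sin φ = 2 × 7.29×10⁻⁵ × sin 28° = 6.84×10⁻⁵ s⁻¹
Pressure gradient: |∂P/∂n| = 1100 Pa / 414000 m = 2.66×10⁻³ Pa/m
Geostrophic balance (pressure-gradient force = Coriolis force):
V_g = (1/(fρ)) |∂P/∂n| = 2.66×10⁻³ / (6.84×10⁻⁵ × 0.917) = 42.3 m/s
Converting: 42.3 m/s × 3.6 = 152 km/h

152 km/h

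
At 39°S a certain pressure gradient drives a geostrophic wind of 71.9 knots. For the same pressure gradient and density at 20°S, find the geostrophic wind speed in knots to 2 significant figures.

With the same pressure gradient and density, V_g ∝ 1/f ∝ 1/sin φ.
V₂ = V₁ · sin φ₁ / sin φ₂ = 71.9 × sin 39° / sin 20°
V₂ = 71.9 × 0.6293/0.3420 = 130 knots

130 knots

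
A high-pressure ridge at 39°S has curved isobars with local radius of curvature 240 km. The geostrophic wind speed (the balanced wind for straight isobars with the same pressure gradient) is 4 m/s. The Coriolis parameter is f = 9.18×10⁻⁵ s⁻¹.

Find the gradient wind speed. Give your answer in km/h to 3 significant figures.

18.9 km/h

Around a high, pressure-gradient force acts outward with centrifugal, so Coriolis balances both:
fV = (1/ρ)|∂P/∂n| + V²/R  →  V² − fR·V + fR·V_g = 0
With fR = 9.18×10⁻⁵ × 240×10³ m = 22.0 m/s:
V = [fR − √((fR)² − 4 fR V_g)]/2 = [22.0 − √(22.0² − 4×22.0×4)]/2 = 5.25 m/s
Supergeostrophic (V > V_g = 4 m/s), as expected around a high.
Converting: 5.25 m/s × 3.6 = 18.9 km/h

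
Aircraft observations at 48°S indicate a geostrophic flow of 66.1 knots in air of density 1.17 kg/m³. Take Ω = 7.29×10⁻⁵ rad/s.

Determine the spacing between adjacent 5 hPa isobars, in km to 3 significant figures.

Coriolis parameter at 48°S:
f = 2Ω sin φ = 2 × 7.29×10⁻⁵ × sin 48° = 1.08×10⁻⁴ s⁻¹
Wind speed in SI: 66.1 knots = 34.0 m/s
Geostrophic balance rearranged: |∂P/∂n| = f ρ V_g
|∂P/∂n| = 1.08×10⁻⁴ × 1.17 × 34.0 = 4.31×10⁻³ Pa/m
Isobar spacing: Δn = ΔP/|∂P/∂n| = 500 Pa / 4.31×10⁻³ Pa/m = 115988 m ≈ 116 km

116 km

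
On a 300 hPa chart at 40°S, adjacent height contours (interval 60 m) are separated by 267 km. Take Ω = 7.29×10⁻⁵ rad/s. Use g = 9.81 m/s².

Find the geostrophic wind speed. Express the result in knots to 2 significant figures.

46 knots

Coriolis parameter at 40°S:
f = 2Ω sin φ = 2 × 7.29×10⁻⁵ × sin 40° = 9.37×10⁻⁵ s⁻¹
Height gradient: |∂Z/∂n| = 60 m / 267000 m = 2.25×10⁻⁴
On a pressure surface, geostrophic balance gives V_g = (g/f)|∂Z/∂n|:
V_g = 9.81 × 2.25×10⁻⁴ / 9.37×10⁻⁵ = 23.5 m/s
Converting: 23.5 m/s × 1.944 = 46 knots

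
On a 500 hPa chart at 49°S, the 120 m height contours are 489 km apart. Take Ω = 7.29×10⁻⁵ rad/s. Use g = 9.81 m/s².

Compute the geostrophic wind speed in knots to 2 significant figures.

43 knots

Coriolis parameter at 49°S:
f = 2Ω sin φ = 2 × 7.29×10⁻⁵ × sin 49° = 1.10×10⁻⁴ s⁻¹
Height gradient: |∂Z/∂n| = 120 m / 489000 m = 2.45×10⁻⁴
On a pressure surface, geostrophic balance gives V_g = (g/f)|∂Z/∂n|:
V_g = 9.81 × 2.45×10⁻⁴ / 1.10×10⁻⁴ = 21.9 m/s
Converting: 21.9 m/s × 1.944 = 43 knots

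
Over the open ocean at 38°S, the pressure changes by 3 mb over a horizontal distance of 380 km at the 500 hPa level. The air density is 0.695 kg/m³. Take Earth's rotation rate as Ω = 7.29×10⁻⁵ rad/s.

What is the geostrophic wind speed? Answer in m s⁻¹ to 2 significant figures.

13 m s⁻¹

Coriolis parameter at 38°S:
f = 2Ω sin φ = 2 × 7.29×10⁻⁵ × sin 38° = 8.98×10⁻⁵ s⁻¹
Pressure gradient: |∂P/∂n| = 300 Pa / 380000 m = 7.89×10⁻⁴ Pa/m
Geostrophic balance (pressure-gradient force = Coriolis force):
V_g = (1/(fρ)) |∂P/∂n| = 7.89×10⁻⁴ / (8.98×10⁻⁵ × 0.695) = 12.7 m/s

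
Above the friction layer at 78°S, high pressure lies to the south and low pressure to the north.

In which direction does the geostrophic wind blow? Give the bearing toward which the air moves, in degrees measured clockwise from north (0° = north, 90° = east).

270°

The pressure-gradient force points toward the north (bearing 000°).
Geostrophic balance: in the Southern Hemisphere the Coriolis force deflects motion to the left, so the geostrophic wind blows 90° to the left of the pressure-gradient force (low pressure on the right).
Rotating 000° by 90° counterclockwise gives 270° — the wind blows toward the west.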